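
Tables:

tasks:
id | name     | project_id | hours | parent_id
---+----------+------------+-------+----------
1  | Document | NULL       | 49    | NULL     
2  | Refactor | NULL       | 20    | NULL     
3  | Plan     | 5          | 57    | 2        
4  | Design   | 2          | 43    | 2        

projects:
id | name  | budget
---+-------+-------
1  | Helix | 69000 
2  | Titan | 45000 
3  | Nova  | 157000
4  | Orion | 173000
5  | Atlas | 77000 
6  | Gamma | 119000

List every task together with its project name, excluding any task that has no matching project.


INNER JOIN keeps only tasks rows whose project_id matches an id in projects. Walk through each task:
  - task 1 (Document): project_id=NULL, no match -> dropped
  - task 2 (Refactor): project_id=NULL, no match -> dropped
  - task 3 (Plan): project_id=5 -> matches Atlas
  - task 4 (Design): project_id=2 -> matches Titan
So 2 of 4 rows are dropped.

SQL:
SELECT a.name, b.name AS project
FROM tasks a
INNER JOIN projects b ON a.project_id = b.id

Result:
name   | project
-------+--------
Plan   | Atlas  
Design | Titan  


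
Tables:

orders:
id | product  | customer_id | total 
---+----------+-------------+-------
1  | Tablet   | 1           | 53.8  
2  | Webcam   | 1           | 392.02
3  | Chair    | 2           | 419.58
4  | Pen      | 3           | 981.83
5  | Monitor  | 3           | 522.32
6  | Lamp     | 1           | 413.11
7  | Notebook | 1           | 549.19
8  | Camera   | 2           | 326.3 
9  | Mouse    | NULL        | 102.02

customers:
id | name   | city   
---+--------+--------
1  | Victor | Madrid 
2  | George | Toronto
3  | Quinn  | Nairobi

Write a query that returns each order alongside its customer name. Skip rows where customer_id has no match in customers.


INNER JOIN keeps only orders rows whose customer_id matches an id in customers. Walk through each order:
  - order 1 (Tablet): customer_id=1 -> matches Victor
  - order 2 (Webcam): customer_id=1 -> matches Victor
  - order 3 (Chair): customer_id=2 -> matches George
  - order 4 (Pen): customer_id=3 -> matches Quinn
  - order 5 (Monitor): customer_id=3 -> matches Quinn
  - order 6 (Lamp): customer_id=1 -> matches Victor
  - order 7 (Notebook): customer_id=1 -> matches Victor
  - order 8 (Camera): customer_id=2 -> matches George
  - order 9 (Mouse): customer_id=NULL, no match -> dropped
So 1 of 9 rows is dropped.

SQL:
SELECT a.product, b.name AS customer
FROM orders a
INNER JOIN customers b ON a.customer_id = b.id

Result:
product  | customer
---------+---------
Tablet   | Victor  
Webcam   | Victor  
Chair    | George  
Pen      | Quinn   
Monitor  | Quinn   
Lamp     | Victor  
Notebook | Victor  
Camera   | George  


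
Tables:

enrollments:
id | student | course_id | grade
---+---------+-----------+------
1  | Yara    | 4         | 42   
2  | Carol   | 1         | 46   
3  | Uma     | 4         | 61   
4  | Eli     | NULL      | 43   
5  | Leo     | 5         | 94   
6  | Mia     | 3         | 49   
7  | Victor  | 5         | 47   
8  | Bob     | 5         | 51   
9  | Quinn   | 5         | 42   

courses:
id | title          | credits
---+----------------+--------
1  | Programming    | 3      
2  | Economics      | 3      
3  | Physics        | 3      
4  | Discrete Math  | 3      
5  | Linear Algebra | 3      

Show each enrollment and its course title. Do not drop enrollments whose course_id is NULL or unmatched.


LEFT JOIN keeps every row from enrollments (the left table); where course_id has no match in courses, the course columns become NULL. Walk through each enrollment:
  - enrollment 1 (Yara): course_id=4 -> matches Discrete Math
  - enrollment 2 (Carol): course_id=1 -> matches Programming
  - enrollment 3 (Uma): course_id=4 -> matches Discrete Math
  - enrollment 4 (Eli): course_id=NULL, no match -> kept with NULL
  - enrollment 5 (Leo): course_id=5 -> matches Linear Algebra
  - enrollment 6 (Mia): course_id=3 -> matches Physics
  - enrollment 7 (Victor): course_id=5 -> matches Linear Algebra
  - enrollment 8 (Bob): course_id=5 -> matches Linear Algebra
  - enrollment 9 (Quinn): course_id=5 -> matches Linear Algebra
All 9 rows appear; 1 has NULL course.

SQL:
SELECT a.student, b.title AS course
FROM enrollments a
LEFT JOIN courses b ON a.course_id = b.id

Result:
student | course        
--------+---------------
Yara    | Discrete Math 
Carol   | Programming   
Uma     | Discrete Math 
Eli     | NULL          
Leo     | Linear Algebra
Mia     | Physics       
Victor  | Linear Algebra
Bob     | Linear Algebra
Quinn   | Linear Algebra


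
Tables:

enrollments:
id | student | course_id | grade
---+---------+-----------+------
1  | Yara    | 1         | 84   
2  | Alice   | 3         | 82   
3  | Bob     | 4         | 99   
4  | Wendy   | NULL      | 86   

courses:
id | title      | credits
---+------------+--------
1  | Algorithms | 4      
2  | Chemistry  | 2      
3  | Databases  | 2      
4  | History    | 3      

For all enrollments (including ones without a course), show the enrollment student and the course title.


LEFT JOIN keeps every row from enrollments (the left table); where course_id has no match in courses, the course columns become NULL. Walk through each enrollment:
  - enrollment 1 (Yara): course_id=1 -> matches Algorithms
  - enrollment 2 (Alice): course_id=3 -> matches Databases
  - enrollment 3 (Bob): course_id=4 -> matches History
  - enrollment 4 (Wendy): course_id=NULL, no match -> kept with NULL
All 4 rows appear; 1 has NULL course.

SQL:
SELECT a.student, b.title AS course
FROM enrollments a
LEFT JOIN courses b ON a.course_id = b.id

Result:
student | course    
--------+-----------
Yara    | Algorithms
Alice   | Databases 
Bob     | History   
Wendy   | NULL      


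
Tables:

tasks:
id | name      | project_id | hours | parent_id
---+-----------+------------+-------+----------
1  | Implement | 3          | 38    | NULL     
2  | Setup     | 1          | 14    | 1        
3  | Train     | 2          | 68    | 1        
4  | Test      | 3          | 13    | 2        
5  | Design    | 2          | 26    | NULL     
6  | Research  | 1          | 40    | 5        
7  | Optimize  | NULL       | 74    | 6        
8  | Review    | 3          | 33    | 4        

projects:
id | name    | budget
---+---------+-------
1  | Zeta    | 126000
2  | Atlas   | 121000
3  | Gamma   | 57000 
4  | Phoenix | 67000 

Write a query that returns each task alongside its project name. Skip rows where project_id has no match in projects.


INNER JOIN keeps only tasks rows whose project_id matches an id in projects. Walk through each task:
  - task 1 (Implement): project_id=3 -> matches Gamma
  - task 2 (Setup): project_id=1 -> matches Zeta
  - task 3 (Train): project_id=2 -> matches Atlas
  - task 4 (Test): project_id=3 -> matches Gamma
  - task 5 (Design): project_id=2 -> matches Atlas
  - task 6 (Research): project_id=1 -> matches Zeta
  - task 7 (Optimize): project_id=NULL, no match -> dropped
  - task 8 (Review): project_id=3 -> matches Gamma
So 1 of 8 rows is dropped.

SQL:
SELECT a.name, b.name AS project
FROM tasks a
INNER JOIN projects b ON a.project_id = b.id

Result:
name      | project
----------+--------
Implement | Gamma  
Setup     | Zeta   
Train     | Atlas  
Test      | Gamma  
Design    | Atlas  
Research  | Zeta   
Review    | Gamma  


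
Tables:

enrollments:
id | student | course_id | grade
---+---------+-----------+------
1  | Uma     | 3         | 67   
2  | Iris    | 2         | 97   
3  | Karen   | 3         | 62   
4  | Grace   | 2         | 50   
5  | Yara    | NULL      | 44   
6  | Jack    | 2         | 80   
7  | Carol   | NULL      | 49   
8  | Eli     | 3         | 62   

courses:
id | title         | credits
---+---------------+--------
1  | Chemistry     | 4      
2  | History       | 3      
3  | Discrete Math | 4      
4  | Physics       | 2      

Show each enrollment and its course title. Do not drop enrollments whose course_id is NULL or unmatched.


LEFT JOIN keeps every row from enrollments (the left table); where course_id has no match in courses, the course columns become NULL. Walk through each enrollment:
  - enrollment 1 (Uma): course_id=3 -> matches Discrete Math
  - enrollment 2 (Iris): course_id=2 -> matches History
  - enrollment 3 (Karen): course_id=3 -> matches Discrete Math
  - enrollment 4 (Grace): course_id=2 -> matches History
  - enrollment 5 (Yara): course_id=NULL, no match -> kept with NULL
  - enrollment 6 (Jack): course_id=2 -> matches History
  - enrollment 7 (Carol): course_id=NULL, no match -> kept with NULL
  - enrollment 8 (Eli): course_id=3 -> matches Discrete Math
All 8 rows appear; 2 have NULL course.

SQL:
SELECT a.student, b.title AS course
FROM enrollments a
LEFT JOIN courses b ON a.course_id = b.id

Result:
student | course       
--------+--------------
Uma     | Discrete Math
Iris    | History      
Karen   | Discrete Math
Grace   | History      
Yara    | NULL         
Jack    | History      
Carol   | NULL         
Eli     | Discrete Math


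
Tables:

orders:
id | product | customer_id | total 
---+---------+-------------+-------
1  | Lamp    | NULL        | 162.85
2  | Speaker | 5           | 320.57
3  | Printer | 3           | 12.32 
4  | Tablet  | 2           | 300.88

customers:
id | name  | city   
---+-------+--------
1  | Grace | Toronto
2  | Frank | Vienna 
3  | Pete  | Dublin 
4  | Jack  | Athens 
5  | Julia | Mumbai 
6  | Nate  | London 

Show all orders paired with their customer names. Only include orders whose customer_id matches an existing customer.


INNER JOIN keeps only orders rows whose customer_id matches an id in customers. Walk through each order:
  - order 1 (Lamp): customer_id=NULL, no match -> dropped
  - order 2 (Speaker): customer_id=5 -> matches Julia
  - order 3 (Printer): customer_id=3 -> matches Pete
  - order 4 (Tablet): customer_id=2 -> matches Frank
So 1 of 4 rows is dropped.

SQL:
SELECT a.product, b.name AS customer
FROM orders a
INNER JOIN customers b ON a.customer_id = b.id

Result:
product | customer
--------+---------
Speaker | Julia   
Printer | Pete    
Tablet  | Frank   


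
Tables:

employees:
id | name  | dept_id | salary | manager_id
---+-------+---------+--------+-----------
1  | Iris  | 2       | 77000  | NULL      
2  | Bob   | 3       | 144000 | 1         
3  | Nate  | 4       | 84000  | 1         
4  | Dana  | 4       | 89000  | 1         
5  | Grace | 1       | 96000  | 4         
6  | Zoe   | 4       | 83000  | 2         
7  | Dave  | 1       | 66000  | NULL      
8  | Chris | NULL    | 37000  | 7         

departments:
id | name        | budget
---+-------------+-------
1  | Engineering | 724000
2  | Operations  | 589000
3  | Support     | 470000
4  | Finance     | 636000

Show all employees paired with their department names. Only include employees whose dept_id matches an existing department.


INNER JOIN keeps only employees rows whose dept_id matches an id in departments. Walk through each employee:
  - employee 1 (Iris): dept_id=2 -> matches Operations
  - employee 2 (Bob): dept_id=3 -> matches Support
  - employee 3 (Nate): dept_id=4 -> matches Finance
  - employee 4 (Dana): dept_id=4 -> matches Finance
  - employee 5 (Grace): dept_id=1 -> matches Engineering
  - employee 6 (Zoe): dept_id=4 -> matches Finance
  - employee 7 (Dave): dept_id=1 -> matches Engineering
  - employee 8 (Chris): dept_id=NULL, no match -> dropped
So 1 of 8 rows is dropped.

SQL:
SELECT a.name, b.name AS department
FROM employees a
INNER JOIN departments b ON a.dept_id = b.id

Result:
name  | department 
------+------------
Iris  | Operations 
Bob   | Support    
Nate  | Finance    
Dana  | Finance    
Grace | Engineering
Zoe   | Finance    
Dave  | Engineering


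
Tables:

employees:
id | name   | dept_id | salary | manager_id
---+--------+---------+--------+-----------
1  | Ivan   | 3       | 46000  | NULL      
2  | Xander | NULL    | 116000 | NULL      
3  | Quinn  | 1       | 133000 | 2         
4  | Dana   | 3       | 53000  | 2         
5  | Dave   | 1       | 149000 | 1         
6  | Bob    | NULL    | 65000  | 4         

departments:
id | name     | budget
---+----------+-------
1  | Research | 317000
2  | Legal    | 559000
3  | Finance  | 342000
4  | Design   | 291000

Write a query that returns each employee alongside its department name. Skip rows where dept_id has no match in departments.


INNER JOIN keeps only employees rows whose dept_id matches an id in departments. Walk through each employee:
  - employee 1 (Ivan): dept_id=3 -> matches Finance
  - employee 2 (Xander): dept_id=NULL, no match -> dropped
  - employee 3 (Quinn): dept_id=1 -> matches Research
  - employee 4 (Dana): dept_id=3 -> matches Finance
  - employee 5 (Dave): dept_id=1 -> matches Research
  - employee 6 (Bob): dept_id=NULL, no match -> dropped
So 2 of 6 rows are dropped.

SQL:
SELECT a.name, b.name AS department
FROM employees a
INNER JOIN departments b ON a.dept_id = b.id

Result:
name  | department
------+-----------
Ivan  | Finance   
Quinn | Research  
Dana  | Finance   
Dave  | Research  


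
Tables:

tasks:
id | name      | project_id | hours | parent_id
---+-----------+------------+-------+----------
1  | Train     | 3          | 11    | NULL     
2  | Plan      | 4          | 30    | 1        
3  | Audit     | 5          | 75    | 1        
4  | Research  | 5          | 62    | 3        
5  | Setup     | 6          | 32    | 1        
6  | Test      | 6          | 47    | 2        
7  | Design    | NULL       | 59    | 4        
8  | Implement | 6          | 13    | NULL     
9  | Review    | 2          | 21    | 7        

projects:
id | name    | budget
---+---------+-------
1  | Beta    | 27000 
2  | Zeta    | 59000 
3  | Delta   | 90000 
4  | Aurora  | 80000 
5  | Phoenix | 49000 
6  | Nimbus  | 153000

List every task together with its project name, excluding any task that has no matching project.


INNER JOIN keeps only tasks rows whose project_id matches an id in projects. Walk through each task:
  - task 1 (Train): project_id=3 -> matches Delta
  - task 2 (Plan): project_id=4 -> matches Aurora
  - task 3 (Audit): project_id=5 -> matches Phoenix
  - task 4 (Research): project_id=5 -> matches Phoenix
  - task 5 (Setup): project_id=6 -> matches Nimbus
  - task 6 (Test): project_id=6 -> matches Nimbus
  - task 7 (Design): project_id=NULL, no match -> dropped
  - task 8 (Implement): project_id=6 -> matches Nimbus
  - task 9 (Review): project_id=2 -> matches Zeta
So 1 of 9 rows is dropped.

SQL:
SELECT a.name, b.name AS project
FROM tasks a
INNER JOIN projects b ON a.project_id = b.id

Result:
name      | project
----------+--------
Train     | Delta  
Plan      | Aurora 
Audit     | Phoenix
Research  | Phoenix
Setup     | Nimbus 
Test      | Nimbus 
Implement | Nimbus 
Review    | Zeta   


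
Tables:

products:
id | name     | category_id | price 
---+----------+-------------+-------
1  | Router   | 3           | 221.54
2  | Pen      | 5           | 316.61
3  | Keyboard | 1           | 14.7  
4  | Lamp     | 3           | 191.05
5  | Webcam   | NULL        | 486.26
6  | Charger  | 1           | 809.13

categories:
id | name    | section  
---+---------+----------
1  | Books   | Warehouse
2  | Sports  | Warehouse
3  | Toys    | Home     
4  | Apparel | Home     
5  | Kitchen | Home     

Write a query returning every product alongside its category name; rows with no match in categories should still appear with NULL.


LEFT JOIN keeps every row from products (the left table); where category_id has no match in categories, the category columns become NULL. Walk through each product:
  - product 1 (Router): category_id=3 -> matches Toys
  - product 2 (Pen): category_id=5 -> matches Kitchen
  - product 3 (Keyboard): category_id=1 -> matches Books
  - product 4 (Lamp): category_id=3 -> matches Toys
  - product 5 (Webcam): category_id=NULL, no match -> kept with NULL
  - product 6 (Charger): category_id=1 -> matches Books
All 6 rows appear; 1 has NULL category.

SQL:
SELECT a.name, b.name AS category
FROM products a
LEFT JOIN categories b ON a.category_id = b.id

Result:
name     | category
---------+---------
Router   | Toys    
Pen      | Kitchen 
Keyboard | Books   
Lamp     | Toys    
Webcam   | NULL    
Charger  | Books   


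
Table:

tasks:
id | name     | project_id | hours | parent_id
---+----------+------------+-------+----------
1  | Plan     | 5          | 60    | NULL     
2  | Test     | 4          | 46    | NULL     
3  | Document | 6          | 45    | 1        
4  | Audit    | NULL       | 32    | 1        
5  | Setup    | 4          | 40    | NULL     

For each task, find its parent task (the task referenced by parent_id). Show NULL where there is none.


This is a self-join: tasks is joined to a second copy of itself, matching each row's parent_id to another row's id. Use LEFT JOIN so rows with parent_id=NULL are kept.
  - task 1 (Plan): parent_id=NULL -> NULL
  - task 2 (Test): parent_id=NULL -> NULL
  - task 3 (Document): parent_id=1 -> Plan
  - task 4 (Audit): parent_id=1 -> Plan
  - task 5 (Setup): parent_id=NULL -> NULL

SQL:
SELECT a.name AS item, b.name AS parent
FROM tasks a
LEFT JOIN tasks b ON a.parent_id = b.id

Result:
item     | parent
---------+-------
Plan     | NULL  
Test     | NULL  
Document | Plan  
Audit    | Plan  
Setup    | NULL  


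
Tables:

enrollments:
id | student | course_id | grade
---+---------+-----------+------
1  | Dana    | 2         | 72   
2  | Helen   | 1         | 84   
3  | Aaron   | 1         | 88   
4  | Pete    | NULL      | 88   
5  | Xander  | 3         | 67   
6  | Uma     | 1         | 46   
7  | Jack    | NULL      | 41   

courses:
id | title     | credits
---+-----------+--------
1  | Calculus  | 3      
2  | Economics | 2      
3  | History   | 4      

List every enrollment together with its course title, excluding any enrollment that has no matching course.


INNER JOIN keeps only enrollments rows whose course_id matches an id in courses. Walk through each enrollment:
  - enrollment 1 (Dana): course_id=2 -> matches Economics
  - enrollment 2 (Helen): course_id=1 -> matches Calculus
  - enrollment 3 (Aaron): course_id=1 -> matches Calculus
  - enrollment 4 (Pete): course_id=NULL, no match -> dropped
  - enrollment 5 (Xander): course_id=3 -> matches History
  - enrollment 6 (Uma): course_id=1 -> matches Calculus
  - enrollment 7 (Jack): course_id=NULL, no match -> dropped
So 2 of 7 rows are dropped.

SQL:
SELECT a.student, b.title AS course
FROM enrollments a
INNER JOIN courses b ON a.course_id = b.id

Result:
student | course   
--------+----------
Dana    | Economics
Helen   | Calculus 
Aaron   | Calculus 
Xander  | History  
Uma     | Calculus 


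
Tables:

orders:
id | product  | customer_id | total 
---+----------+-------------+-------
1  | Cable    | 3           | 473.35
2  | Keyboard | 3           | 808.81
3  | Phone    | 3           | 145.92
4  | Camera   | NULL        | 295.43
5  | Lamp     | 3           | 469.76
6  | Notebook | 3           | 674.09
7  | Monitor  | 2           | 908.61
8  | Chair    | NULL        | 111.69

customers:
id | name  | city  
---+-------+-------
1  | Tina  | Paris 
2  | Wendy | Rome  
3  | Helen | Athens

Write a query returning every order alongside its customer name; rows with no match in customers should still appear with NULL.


LEFT JOIN keeps every row from orders (the left table); where customer_id has no match in customers, the customer columns become NULL. Walk through each order:
  - order 1 (Cable): customer_id=3 -> matches Helen
  - order 2 (Keyboard): customer_id=3 -> matches Helen
  - order 3 (Phone): customer_id=3 -> matches Helen
  - order 4 (Camera): customer_id=NULL, no match -> kept with NULL
  - order 5 (Lamp): customer_id=3 -> matches Helen
  - order 6 (Notebook): customer_id=3 -> matches Helen
  - order 7 (Monitor): customer_id=2 -> matches Wendy
  - order 8 (Chair): customer_id=NULL, no match -> kept with NULL
All 8 rows appear; 2 have NULL customer.

SQL:
SELECT a.product, b.name AS customer
FROM orders a
LEFT JOIN customers b ON a.customer_id = b.id

Result:
product  | customer
---------+---------
Cable    | Helen   
Keyboard | Helen   
Phone    | Helen   
Camera   | NULL    
Lamp     | Helen   
Notebook | Helen   
Monitor  | Wendy   
Chair    | NULL    


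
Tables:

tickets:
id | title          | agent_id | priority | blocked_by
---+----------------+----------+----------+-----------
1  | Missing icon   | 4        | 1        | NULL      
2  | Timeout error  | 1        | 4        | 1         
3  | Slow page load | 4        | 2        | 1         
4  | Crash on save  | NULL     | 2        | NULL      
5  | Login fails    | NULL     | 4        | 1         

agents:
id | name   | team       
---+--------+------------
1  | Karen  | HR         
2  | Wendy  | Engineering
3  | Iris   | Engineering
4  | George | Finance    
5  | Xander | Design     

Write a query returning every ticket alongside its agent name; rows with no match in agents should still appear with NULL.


LEFT JOIN keeps every row from tickets (the left table); where agent_id has no match in agents, the agent columns become NULL. Walk through each ticket:
  - ticket 1 (Missing icon): agent_id=4 -> matches George
  - ticket 2 (Timeout error): agent_id=1 -> matches Karen
  - ticket 3 (Slow page load): agent_id=4 -> matches George
  - ticket 4 (Crash on save): agent_id=NULL, no match -> kept with NULL
  - ticket 5 (Login fails): agent_id=NULL, no match -> kept with NULL
All 5 rows appear; 2 have NULL agent.

SQL:
SELECT a.title, b.name AS agent
FROM tickets a
LEFT JOIN agents b ON a.agent_id = b.id

Result:
title          | agent 
---------------+-------
Missing icon   | George
Timeout error  | Karen 
Slow page load | George
Crash on save  | NULL  
Login fails    | NULL  


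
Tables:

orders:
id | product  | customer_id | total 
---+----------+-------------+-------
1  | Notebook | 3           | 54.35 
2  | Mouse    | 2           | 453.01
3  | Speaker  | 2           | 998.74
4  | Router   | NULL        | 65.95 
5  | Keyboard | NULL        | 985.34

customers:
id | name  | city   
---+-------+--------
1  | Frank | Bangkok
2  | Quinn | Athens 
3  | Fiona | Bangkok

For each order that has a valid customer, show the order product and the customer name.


INNER JOIN keeps only orders rows whose customer_id matches an id in customers. Walk through each order:
  - order 1 (Notebook): customer_id=3 -> matches Fiona
  - order 2 (Mouse): customer_id=2 -> matches Quinn
  - order 3 (Speaker): customer_id=2 -> matches Quinn
  - order 4 (Router): customer_id=NULL, no match -> dropped
  - order 5 (Keyboard): customer_id=NULL, no match -> dropped
So 2 of 5 rows are dropped.

SQL:
SELECT a.product, b.name AS customer
FROM orders a
INNER JOIN customers b ON a.customer_id = b.id

Result:
product  | customer
---------+---------
Notebook | Fiona   
Mouse    | Quinn   
Speaker  | Quinn   


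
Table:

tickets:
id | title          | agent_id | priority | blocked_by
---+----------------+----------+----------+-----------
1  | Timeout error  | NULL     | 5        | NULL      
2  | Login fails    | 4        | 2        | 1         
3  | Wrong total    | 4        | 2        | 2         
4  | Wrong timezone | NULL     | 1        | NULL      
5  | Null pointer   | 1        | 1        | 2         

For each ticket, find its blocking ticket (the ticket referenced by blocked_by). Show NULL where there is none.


This is a self-join: tickets is joined to a second copy of itself, matching each row's blocked_by to another row's id. Use LEFT JOIN so rows with blocked_by=NULL are kept.
  - ticket 1 (Timeout error): blocked_by=NULL -> NULL
  - ticket 2 (Login fails): blocked_by=1 -> Timeout error
  - ticket 3 (Wrong total): blocked_by=2 -> Login fails
  - ticket 4 (Wrong timezone): blocked_by=NULL -> NULL
  - ticket 5 (Null pointer): blocked_by=2 -> Login fails

SQL:
SELECT a.title AS item, b.title AS blocked_by
FROM tickets a
LEFT JOIN tickets b ON a.blocked_by = b.id

Result:
item           | blocked_by   
---------------+--------------
Timeout error  | NULL         
Login fails    | Timeout error
Wrong total    | Login fails  
Wrong timezone | NULL         
Null pointer   | Login fails  


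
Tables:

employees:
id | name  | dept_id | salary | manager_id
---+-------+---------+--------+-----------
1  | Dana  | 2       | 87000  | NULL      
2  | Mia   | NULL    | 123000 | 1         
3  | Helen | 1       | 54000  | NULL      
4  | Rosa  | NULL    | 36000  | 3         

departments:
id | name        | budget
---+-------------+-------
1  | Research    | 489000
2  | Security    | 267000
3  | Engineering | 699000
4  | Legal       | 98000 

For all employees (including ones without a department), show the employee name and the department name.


LEFT JOIN keeps every row from employees (the left table); where dept_id has no match in departments, the department columns become NULL. Walk through each employee:
  - employee 1 (Dana): dept_id=2 -> matches Security
  - employee 2 (Mia): dept_id=NULL, no match -> kept with NULL
  - employee 3 (Helen): dept_id=1 -> matches Research
  - employee 4 (Rosa): dept_id=NULL, no match -> kept with NULL
All 4 rows appear; 2 have NULL department.

SQL:
SELECT a.name, b.name AS department
FROM employees a
LEFT JOIN departments b ON a.dept_id = b.id

Result:
name  | department
------+-----------
Dana  | Security  
Mia   | NULL      
Helen | Research  
Rosa  | NULL      


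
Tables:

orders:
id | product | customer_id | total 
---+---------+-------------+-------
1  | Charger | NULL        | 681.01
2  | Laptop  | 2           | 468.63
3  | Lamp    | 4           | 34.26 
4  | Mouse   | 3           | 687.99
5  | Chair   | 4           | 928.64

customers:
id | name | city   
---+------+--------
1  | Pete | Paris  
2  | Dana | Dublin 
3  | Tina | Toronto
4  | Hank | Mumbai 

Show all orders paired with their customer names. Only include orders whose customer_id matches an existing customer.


INNER JOIN keeps only orders rows whose customer_id matches an id in customers. Walk through each order:
  - order 1 (Charger): customer_id=NULL, no match -> dropped
  - order 2 (Laptop): customer_id=2 -> matches Dana
  - order 3 (Lamp): customer_id=4 -> matches Hank
  - order 4 (Mouse): customer_id=3 -> matches Tina
  - order 5 (Chair): customer_id=4 -> matches Hank
So 1 of 5 rows is dropped.

SQL:
SELECT a.product, b.name AS customer
FROM orders a
INNER JOIN customers b ON a.customer_id = b.id

Result:
product | customer
--------+---------
Laptop  | Dana    
Lamp    | Hank    
Mouse   | Tina    
Chair   | Hank    


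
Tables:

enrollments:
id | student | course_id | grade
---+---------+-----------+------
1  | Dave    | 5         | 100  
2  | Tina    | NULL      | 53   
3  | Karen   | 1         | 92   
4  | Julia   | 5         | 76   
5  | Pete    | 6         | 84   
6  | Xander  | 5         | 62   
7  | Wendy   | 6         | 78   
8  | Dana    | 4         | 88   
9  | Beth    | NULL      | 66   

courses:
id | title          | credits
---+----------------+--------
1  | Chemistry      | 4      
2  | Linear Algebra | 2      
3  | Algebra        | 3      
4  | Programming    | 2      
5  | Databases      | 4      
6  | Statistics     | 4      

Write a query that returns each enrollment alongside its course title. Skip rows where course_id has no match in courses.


INNER JOIN keeps only enrollments rows whose course_id matches an id in courses. Walk through each enrollment:
  - enrollment 1 (Dave): course_id=5 -> matches Databases
  - enrollment 2 (Tina): course_id=NULL, no match -> dropped
  - enrollment 3 (Karen): course_id=1 -> matches Chemistry
  - enrollment 4 (Julia): course_id=5 -> matches Databases
  - enrollment 5 (Pete): course_id=6 -> matches Statistics
  - enrollment 6 (Xander): course_id=5 -> matches Databases
  - enrollment 7 (Wendy): course_id=6 -> matches Statistics
  - enrollment 8 (Dana): course_id=4 -> matches Programming
  - enrollment 9 (Beth): course_id=NULL, no match -> dropped
So 2 of 9 rows are dropped.

SQL:
SELECT a.student, b.title AS course
FROM enrollments a
INNER JOIN courses b ON a.course_id = b.id

Result:
student | course     
--------+------------
Dave    | Databases  
Karen   | Chemistry  
Julia   | Databases  
Pete    | Statistics 
Xander  | Databases  
Wendy   | Statistics 
Dana    | Programming


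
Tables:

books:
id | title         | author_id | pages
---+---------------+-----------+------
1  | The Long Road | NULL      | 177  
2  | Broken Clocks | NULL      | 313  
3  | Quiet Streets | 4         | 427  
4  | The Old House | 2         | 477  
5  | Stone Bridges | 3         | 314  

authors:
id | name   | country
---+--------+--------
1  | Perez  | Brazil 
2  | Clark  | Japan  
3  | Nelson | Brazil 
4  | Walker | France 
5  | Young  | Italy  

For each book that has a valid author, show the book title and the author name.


INNER JOIN keeps only books rows whose author_id matches an id in authors. Walk through each book:
  - book 1 (The Long Road): author_id=NULL, no match -> dropped
  - book 2 (Broken Clocks): author_id=NULL, no match -> dropped
  - book 3 (Quiet Streets): author_id=4 -> matches Walker
  - book 4 (The Old House): author_id=2 -> matches Clark
  - book 5 (Stone Bridges): author_id=3 -> matches Nelson
So 2 of 5 rows are dropped.

SQL:
SELECT a.title, b.name AS author
FROM books a
INNER JOIN authors b ON a.author_id = b.id

Result:
title         | author
--------------+-------
Quiet Streets | Walker
The Old House | Clark 
Stone Bridges | Nelson


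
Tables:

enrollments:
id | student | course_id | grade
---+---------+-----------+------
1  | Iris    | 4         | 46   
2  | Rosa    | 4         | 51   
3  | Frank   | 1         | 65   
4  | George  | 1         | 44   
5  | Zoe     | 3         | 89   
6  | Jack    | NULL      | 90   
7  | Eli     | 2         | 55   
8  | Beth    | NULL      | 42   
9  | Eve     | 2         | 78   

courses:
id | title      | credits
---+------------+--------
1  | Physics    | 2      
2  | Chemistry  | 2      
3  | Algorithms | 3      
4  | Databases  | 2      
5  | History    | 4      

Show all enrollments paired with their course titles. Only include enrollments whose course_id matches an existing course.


INNER JOIN keeps only enrollments rows whose course_id matches an id in courses. Walk through each enrollment:
  - enrollment 1 (Iris): course_id=4 -> matches Databases
  - enrollment 2 (Rosa): course_id=4 -> matches Databases
  - enrollment 3 (Frank): course_id=1 -> matches Physics
  - enrollment 4 (George): course_id=1 -> matches Physics
  - enrollment 5 (Zoe): course_id=3 -> matches Algorithms
  - enrollment 6 (Jack): course_id=NULL, no match -> dropped
  - enrollment 7 (Eli): course_id=2 -> matches Chemistry
  - enrollment 8 (Beth): course_id=NULL, no match -> dropped
  - enrollment 9 (Eve): course_id=2 -> matches Chemistry
So 2 of 9 rows are dropped.

SQL:
SELECT a.student, b.title AS course
FROM enrollments a
INNER JOIN courses b ON a.course_id = b.id

Result:
student | course    
--------+-----------
Iris    | Databases 
Rosa    | Databases 
Frank   | Physics   
George  | Physics   
Zoe     | Algorithms
Eli     | Chemistry 
Eve     | Chemistry 


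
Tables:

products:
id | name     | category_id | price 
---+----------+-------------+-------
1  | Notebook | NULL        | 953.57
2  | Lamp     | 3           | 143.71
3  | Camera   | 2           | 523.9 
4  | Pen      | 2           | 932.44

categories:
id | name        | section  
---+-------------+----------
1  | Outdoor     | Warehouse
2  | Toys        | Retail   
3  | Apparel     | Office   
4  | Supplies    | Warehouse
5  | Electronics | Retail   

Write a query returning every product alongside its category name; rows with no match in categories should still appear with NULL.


LEFT JOIN keeps every row from products (the left table); where category_id has no match in categories, the category columns become NULL. Walk through each product:
  - product 1 (Notebook): category_id=NULL, no match -> kept with NULL
  - product 2 (Lamp): category_id=3 -> matches Apparel
  - product 3 (Camera): category_id=2 -> matches Toys
  - product 4 (Pen): category_id=2 -> matches Toys
All 4 rows appear; 1 has NULL category.

SQL:
SELECT a.name, b.name AS category
FROM products a
LEFT JOIN categories b ON a.category_id = b.id

Result:
name     | category
---------+---------
Notebook | NULL    
Lamp     | Apparel 
Camera   | Toys    
Pen      | Toys    


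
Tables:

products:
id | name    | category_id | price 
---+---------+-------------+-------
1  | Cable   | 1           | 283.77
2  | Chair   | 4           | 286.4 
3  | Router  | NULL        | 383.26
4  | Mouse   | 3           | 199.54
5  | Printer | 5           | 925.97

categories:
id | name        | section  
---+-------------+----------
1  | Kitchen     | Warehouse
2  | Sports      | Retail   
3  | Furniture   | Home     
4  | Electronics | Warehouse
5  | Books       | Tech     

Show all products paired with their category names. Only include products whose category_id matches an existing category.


INNER JOIN keeps only products rows whose category_id matches an id in categories. Walk through each product:
  - product 1 (Cable): category_id=1 -> matches Kitchen
  - product 2 (Chair): category_id=4 -> matches Electronics
  - product 3 (Router): category_id=NULL, no match -> dropped
  - product 4 (Mouse): category_id=3 -> matches Furniture
  - product 5 (Printer): category_id=5 -> matches Books
So 1 of 5 rows is dropped.

SQL:
SELECT a.name, b.name AS category
FROM products a
INNER JOIN categories b ON a.category_id = b.id

Result:
name    | category   
--------+------------
Cable   | Kitchen    
Chair   | Electronics
Mouse   | Furniture  
Printer | Books      


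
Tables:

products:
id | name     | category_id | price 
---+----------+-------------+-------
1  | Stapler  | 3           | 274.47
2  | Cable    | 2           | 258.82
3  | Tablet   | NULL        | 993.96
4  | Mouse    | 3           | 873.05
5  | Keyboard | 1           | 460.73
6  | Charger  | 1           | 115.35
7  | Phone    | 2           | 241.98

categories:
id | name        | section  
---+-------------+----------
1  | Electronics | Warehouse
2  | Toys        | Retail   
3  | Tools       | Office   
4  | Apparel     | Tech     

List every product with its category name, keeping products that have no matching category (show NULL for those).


LEFT JOIN keeps every row from products (the left table); where category_id has no match in categories, the category columns become NULL. Walk through each product:
  - product 1 (Stapler): category_id=3 -> matches Tools
  - product 2 (Cable): category_id=2 -> matches Toys
  - product 3 (Tablet): category_id=NULL, no match -> kept with NULL
  - product 4 (Mouse): category_id=3 -> matches Tools
  - product 5 (Keyboard): category_id=1 -> matches Electronics
  - product 6 (Charger): category_id=1 -> matches Electronics
  - product 7 (Phone): category_id=2 -> matches Toys
All 7 rows appear; 1 has NULL category.

SQL:
SELECT a.name, b.name AS category
FROM products a
LEFT JOIN categories b ON a.category_id = b.id

Result:
name     | category   
---------+------------
Stapler  | Tools      
Cable    | Toys       
Tablet   | NULL       
Mouse    | Tools      
Keyboard | Electronics
Charger  | Electronics
Phone    | Toys       


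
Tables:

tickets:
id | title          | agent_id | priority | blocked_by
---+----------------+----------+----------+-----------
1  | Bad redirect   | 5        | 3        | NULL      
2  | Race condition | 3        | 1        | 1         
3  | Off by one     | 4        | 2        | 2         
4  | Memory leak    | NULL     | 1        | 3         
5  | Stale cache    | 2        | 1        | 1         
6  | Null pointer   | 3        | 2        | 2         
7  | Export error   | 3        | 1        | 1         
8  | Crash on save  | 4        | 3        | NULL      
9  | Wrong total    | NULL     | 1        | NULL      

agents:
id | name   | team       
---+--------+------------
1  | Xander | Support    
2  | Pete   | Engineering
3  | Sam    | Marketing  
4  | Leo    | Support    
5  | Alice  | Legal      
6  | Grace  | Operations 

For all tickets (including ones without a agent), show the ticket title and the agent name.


LEFT JOIN keeps every row from tickets (the left table); where agent_id has no match in agents, the agent columns become NULL. Walk through each ticket:
  - ticket 1 (Bad redirect): agent_id=5 -> matches Alice
  - ticket 2 (Race condition): agent_id=3 -> matches Sam
  - ticket 3 (Off by one): agent_id=4 -> matches Leo
  - ticket 4 (Memory leak): agent_id=NULL, no match -> kept with NULL
  - ticket 5 (Stale cache): agent_id=2 -> matches Pete
  - ticket 6 (Null pointer): agent_id=3 -> matches Sam
  - ticket 7 (Export error): agent_id=3 -> matches Sam
  - ticket 8 (Crash on save): agent_id=4 -> matches Leo
  - ticket 9 (Wrong total): agent_id=NULL, no match -> kept with NULL
All 9 rows appear; 2 have NULL agent.

SQL:
SELECT a.title, b.name AS agent
FROM tickets a
LEFT JOIN agents b ON a.agent_id = b.id

Result:
title          | agent
---------------+------
Bad redirect   | Alice
Race condition | Sam  
Off by one     | Leo  
Memory leak    | NULL 
Stale cache    | Pete 
Null pointer   | Sam  
Export error   | Sam  
Crash on save  | Leo  
Wrong total    | NULL 


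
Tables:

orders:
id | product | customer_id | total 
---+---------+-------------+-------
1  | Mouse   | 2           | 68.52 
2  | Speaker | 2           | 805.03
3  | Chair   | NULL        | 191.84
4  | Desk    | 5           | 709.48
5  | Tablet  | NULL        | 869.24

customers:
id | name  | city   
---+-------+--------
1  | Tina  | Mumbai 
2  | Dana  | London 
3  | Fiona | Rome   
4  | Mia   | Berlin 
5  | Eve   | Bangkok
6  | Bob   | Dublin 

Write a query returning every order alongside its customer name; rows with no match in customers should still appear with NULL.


LEFT JOIN keeps every row from orders (the left table); where customer_id has no match in customers, the customer columns become NULL. Walk through each order:
  - order 1 (Mouse): customer_id=2 -> matches Dana
  - order 2 (Speaker): customer_id=2 -> matches Dana
  - order 3 (Chair): customer_id=NULL, no match -> kept with NULL
  - order 4 (Desk): customer_id=5 -> matches Eve
  - order 5 (Tablet): customer_id=NULL, no match -> kept with NULL
All 5 rows appear; 2 have NULL customer.

SQL:
SELECT a.product, b.name AS customer
FROM orders a
LEFT JOIN customers b ON a.customer_id = b.id

Result:
product | customer
--------+---------
Mouse   | Dana    
Speaker | Dana    
Chair   | NULL    
Desk    | Eve     
Tablet  | NULL    


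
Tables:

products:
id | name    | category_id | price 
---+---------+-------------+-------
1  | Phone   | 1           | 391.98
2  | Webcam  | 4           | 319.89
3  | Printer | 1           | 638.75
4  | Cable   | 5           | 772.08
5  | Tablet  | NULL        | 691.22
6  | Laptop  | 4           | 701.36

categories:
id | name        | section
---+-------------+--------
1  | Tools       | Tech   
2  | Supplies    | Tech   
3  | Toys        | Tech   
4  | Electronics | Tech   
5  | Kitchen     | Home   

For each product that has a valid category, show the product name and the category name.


INNER JOIN keeps only products rows whose category_id matches an id in categories. Walk through each product:
  - product 1 (Phone): category_id=1 -> matches Tools
  - product 2 (Webcam): category_id=4 -> matches Electronics
  - product 3 (Printer): category_id=1 -> matches Tools
  - product 4 (Cable): category_id=5 -> matches Kitchen
  - product 5 (Tablet): category_id=NULL, no match -> dropped
  - product 6 (Laptop): category_id=4 -> matches Electronics
So 1 of 6 rows is dropped.

SQL:
SELECT a.name, b.name AS category
FROM products a
INNER JOIN categories b ON a.category_id = b.id

Result:
name    | category   
--------+------------
Phone   | Tools      
Webcam  | Electronics
Printer | Tools      
Cable   | Kitchen    
Laptop  | Electronics


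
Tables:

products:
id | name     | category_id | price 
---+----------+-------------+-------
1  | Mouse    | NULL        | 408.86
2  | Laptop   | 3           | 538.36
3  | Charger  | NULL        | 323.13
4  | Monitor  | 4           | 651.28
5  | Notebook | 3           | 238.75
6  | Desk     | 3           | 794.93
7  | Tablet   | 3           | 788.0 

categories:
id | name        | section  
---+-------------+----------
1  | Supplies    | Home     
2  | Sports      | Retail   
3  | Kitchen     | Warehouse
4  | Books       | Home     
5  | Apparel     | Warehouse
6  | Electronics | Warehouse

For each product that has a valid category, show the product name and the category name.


INNER JOIN keeps only products rows whose category_id matches an id in categories. Walk through each product:
  - product 1 (Mouse): category_id=NULL, no match -> dropped
  - product 2 (Laptop): category_id=3 -> matches Kitchen
  - product 3 (Charger): category_id=NULL, no match -> dropped
  - product 4 (Monitor): category_id=4 -> matches Books
  - product 5 (Notebook): category_id=3 -> matches Kitchen
  - product 6 (Desk): category_id=3 -> matches Kitchen
  - product 7 (Tablet): category_id=3 -> matches Kitchen
So 2 of 7 rows are dropped.

SQL:
SELECT a.name, b.name AS category
FROM products a
INNER JOIN categories b ON a.category_id = b.id

Result:
name     | category
---------+---------
Laptop   | Kitchen 
Monitor  | Books   
Notebook | Kitchen 
Desk     | Kitchen 
Tablet   | Kitchen 
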